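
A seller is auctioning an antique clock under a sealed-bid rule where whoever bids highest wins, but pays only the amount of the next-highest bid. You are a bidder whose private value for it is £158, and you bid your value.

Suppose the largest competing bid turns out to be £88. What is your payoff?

£70

Your bid £158 exceeds the highest competing bid £88, so you win.
In a second-price auction the winner pays the second-highest bid, £88.
Payoff = value − price = £158 − £88 = £70.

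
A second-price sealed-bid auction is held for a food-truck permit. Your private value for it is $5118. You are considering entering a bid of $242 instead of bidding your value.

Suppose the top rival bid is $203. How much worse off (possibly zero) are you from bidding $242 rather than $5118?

Bidding your value $5118: you win (since $5118 > $203) and pay $203. Payoff $4915.
Bidding $242: you win and pay $203. Payoff $5118 − $203 = $4915.
Difference = $4915 − $4915 = $0; both bids lead to the same outcome because the competing bid is below both your value and your alternative bid.

$0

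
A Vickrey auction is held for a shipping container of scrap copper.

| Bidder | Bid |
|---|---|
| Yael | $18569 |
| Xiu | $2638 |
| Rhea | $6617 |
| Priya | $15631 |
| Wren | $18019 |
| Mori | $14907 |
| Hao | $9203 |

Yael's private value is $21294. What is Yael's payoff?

Highest bid: Yael at $18569, so Yael wins.
Second-highest bid: Wren at $18019 — that is the price the winner pays.
Yael's payoff = value − price = $21294 − $18019 = $3275.

$3275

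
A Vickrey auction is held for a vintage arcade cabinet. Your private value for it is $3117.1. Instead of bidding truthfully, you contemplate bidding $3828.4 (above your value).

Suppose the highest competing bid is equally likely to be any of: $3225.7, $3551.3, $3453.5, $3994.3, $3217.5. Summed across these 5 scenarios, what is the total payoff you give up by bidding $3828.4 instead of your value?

The deviation costs you only when the competing bid falls strictly between $3117.1 and $3828.4; elsewhere both bids give the same outcome.
$3225.7: truthful payoff $0, deviation payoff −$108.6 → loss $108.6.
$3551.3: truthful payoff $0, deviation payoff −$434.2 → loss $434.2.
$3453.5: truthful payoff $0, deviation payoff −$336.4 → loss $336.4.
$3994.3: outcomes coincide → loss $0.
$3217.5: truthful payoff $0, deviation payoff −$100.4 → loss $100.4.
Total loss = $108.6 + $434.2 + $336.4 + $100.4 = $979.6.
In a second-price auction your bid sets only whether you win, not what you pay, so bidding your true value is weakly dominant.

$979.6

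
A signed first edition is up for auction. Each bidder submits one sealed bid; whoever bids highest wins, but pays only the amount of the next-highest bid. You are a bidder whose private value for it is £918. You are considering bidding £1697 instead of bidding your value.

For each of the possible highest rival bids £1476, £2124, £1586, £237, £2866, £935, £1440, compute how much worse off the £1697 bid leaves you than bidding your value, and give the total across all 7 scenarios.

£1765

The deviation costs you only when the competing bid falls strictly between £918 and £1697; elsewhere both bids give the same outcome.
£1476: truthful payoff £0, deviation payoff −£558 → loss £558.
£2124: outcomes coincide → loss £0.
£1586: truthful payoff £0, deviation payoff −£668 → loss £668.
£237: outcomes coincide → loss £0.
£2866: outcomes coincide → loss £0.
£935: truthful payoff £0, deviation payoff −£17 → loss £17.
£1440: truthful payoff £0, deviation payoff −£522 → loss £522.
Total loss = £558 + £668 + £17 + £522 = £1765.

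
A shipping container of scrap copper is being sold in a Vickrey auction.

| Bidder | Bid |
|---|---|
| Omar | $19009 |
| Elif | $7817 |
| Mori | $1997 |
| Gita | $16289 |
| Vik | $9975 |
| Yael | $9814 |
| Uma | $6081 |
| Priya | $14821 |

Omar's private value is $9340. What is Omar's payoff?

Highest bid: Omar at $19009, so Omar wins.
Second-highest bid: Gita at $16289 — that is the price the winner pays.
Omar's payoff = value − price = $9340 − $16289 = −$6949.

−$6949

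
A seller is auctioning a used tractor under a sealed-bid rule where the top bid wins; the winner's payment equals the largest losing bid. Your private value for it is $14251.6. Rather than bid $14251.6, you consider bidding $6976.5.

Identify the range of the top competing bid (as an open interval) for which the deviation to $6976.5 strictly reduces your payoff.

If the competing bid is below $6976.5, both bids win at the same price — no difference.
If it is above $14251.6, both bids lose — no difference.
If it lies strictly between $6976.5 and $14251.6, bidding your value wins at a price below your value (positive payoff) while bidding $6976.5 loses (payoff 0).
So the deviation strictly hurts on the open interval ($6976.5, $14251.6).
Because the price is fixed by the runner-up's bid, deviating from your value can only change a good outcome into a bad one — never the reverse.

($6976.5, $14251.6)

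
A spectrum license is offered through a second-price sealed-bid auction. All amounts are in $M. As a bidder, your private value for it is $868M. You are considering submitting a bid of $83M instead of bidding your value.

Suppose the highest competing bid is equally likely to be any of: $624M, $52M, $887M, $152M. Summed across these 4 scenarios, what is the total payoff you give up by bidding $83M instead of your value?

$960M

The deviation costs you only when the competing bid falls strictly between $83M and $868M; elsewhere both bids give the same outcome.
$624M: truthful payoff $244M, deviation payoff $0M → loss $244M.
$52M: outcomes coincide → loss $0M.
$887M: outcomes coincide → loss $0M.
$152M: truthful payoff $716M, deviation payoff $0M → loss $716M.
Total loss = $244M + $716M = $960M.
In a second-price auction your bid sets only whether you win, not what you pay, so bidding your true value is weakly dominant.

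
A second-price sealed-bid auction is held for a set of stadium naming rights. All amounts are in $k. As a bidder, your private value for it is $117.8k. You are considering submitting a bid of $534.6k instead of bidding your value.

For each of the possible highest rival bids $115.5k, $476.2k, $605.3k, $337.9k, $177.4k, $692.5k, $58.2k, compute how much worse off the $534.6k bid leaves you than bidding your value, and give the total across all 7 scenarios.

The deviation costs you only when the competing bid falls strictly between $117.8k and $534.6k; elsewhere both bids give the same outcome.
$115.5k: outcomes coincide → loss $0k.
$476.2k: truthful payoff $0k, deviation payoff −$358.4k → loss $358.4k.
$605.3k: outcomes coincide → loss $0k.
$337.9k: truthful payoff $0k, deviation payoff −$220.1k → loss $220.1k.
$177.4k: truthful payoff $0k, deviation payoff −$59.6k → loss $59.6k.
$692.5k: outcomes coincide → loss $0k.
$58.2k: outcomes coincide → loss $0k.
Total loss = $358.4k + $220.1k + $59.6k = $638.1k.

$638.1k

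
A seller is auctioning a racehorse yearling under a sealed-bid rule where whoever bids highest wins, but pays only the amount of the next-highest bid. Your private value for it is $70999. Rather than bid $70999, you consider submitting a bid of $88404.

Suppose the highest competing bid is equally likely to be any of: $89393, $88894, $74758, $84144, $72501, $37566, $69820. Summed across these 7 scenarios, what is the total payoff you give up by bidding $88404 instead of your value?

$18406

The deviation costs you only when the competing bid falls strictly between $70999 and $88404; elsewhere both bids give the same outcome.
$89393: outcomes coincide → loss $0.
$88894: outcomes coincide → loss $0.
$74758: truthful payoff $0, deviation payoff −$3759 → loss $3759.
$84144: truthful payoff $0, deviation payoff −$13145 → loss $13145.
$72501: truthful payoff $0, deviation payoff −$1502 → loss $1502.
$37566: outcomes coincide → loss $0.
$69820: outcomes coincide → loss $0.
Total loss = $3759 + $13145 + $1502 = $18406.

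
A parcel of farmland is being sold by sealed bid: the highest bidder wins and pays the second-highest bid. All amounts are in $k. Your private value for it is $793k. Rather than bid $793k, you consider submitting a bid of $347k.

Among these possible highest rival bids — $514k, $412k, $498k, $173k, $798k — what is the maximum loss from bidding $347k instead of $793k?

$381k

$514k: truthful gives $279k, deviation gives $0k → loss $279k.
$412k: truthful gives $381k, deviation gives $0k → loss $381k.
$498k: truthful gives $295k, deviation gives $0k → loss $295k.
$173k: same outcome either way → loss $0k.
$798k: same outcome either way → loss $0k.
Maximum loss: $381k.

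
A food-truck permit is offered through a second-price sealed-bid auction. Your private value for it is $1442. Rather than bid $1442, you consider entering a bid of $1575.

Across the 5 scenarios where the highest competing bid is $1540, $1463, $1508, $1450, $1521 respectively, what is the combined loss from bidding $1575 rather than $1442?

$272

The deviation costs you only when the competing bid falls strictly between $1442 and $1575; elsewhere both bids give the same outcome.
$1540: truthful payoff $0, deviation payoff −$98 → loss $98.
$1463: truthful payoff $0, deviation payoff −$21 → loss $21.
$1508: truthful payoff $0, deviation payoff −$66 → loss $66.
$1450: truthful payoff $0, deviation payoff −$8 → loss $8.
$1521: truthful payoff $0, deviation payoff −$79 → loss $79.
Total loss = $98 + $21 + $66 + $8 + $79 = $272.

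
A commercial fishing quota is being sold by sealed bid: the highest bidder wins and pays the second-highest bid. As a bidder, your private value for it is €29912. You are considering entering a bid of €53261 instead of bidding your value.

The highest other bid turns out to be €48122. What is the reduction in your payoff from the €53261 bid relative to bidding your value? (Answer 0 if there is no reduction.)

Bidding your value €29912: you lose (since €29912 < €48122). Payoff €0.
Bidding €53261: you win and pay €48122. Payoff €29912 − €48122 = −€18210.
The competing bid €48122 lies between your value and your inflated bid, so overbidding wins an item priced above your value.
Loss from deviating = €0 − (−€18210) = €18210.

€18210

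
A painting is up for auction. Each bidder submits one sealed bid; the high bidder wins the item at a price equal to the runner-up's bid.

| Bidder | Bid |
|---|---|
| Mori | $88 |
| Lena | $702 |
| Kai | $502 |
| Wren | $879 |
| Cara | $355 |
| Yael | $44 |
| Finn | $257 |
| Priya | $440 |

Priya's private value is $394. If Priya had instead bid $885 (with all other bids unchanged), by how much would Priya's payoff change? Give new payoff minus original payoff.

−$485

The highest bid among the other bidders is $879; Priya's bid doesn't change that.
Original bid $440: Priya is not highest (top rival bid is $879); payoff $0.
Alternative bid $885: Priya is highest, pays the top rival bid $879; payoff $394 − $879 = −$485.
Change in payoff = −$485 − ($0) = −$485.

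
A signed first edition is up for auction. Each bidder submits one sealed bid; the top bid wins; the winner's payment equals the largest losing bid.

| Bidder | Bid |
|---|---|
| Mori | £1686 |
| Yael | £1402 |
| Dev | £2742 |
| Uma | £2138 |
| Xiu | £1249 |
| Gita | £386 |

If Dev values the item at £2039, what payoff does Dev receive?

Highest bid: Dev at £2742, so Dev wins.
Second-highest bid: Uma at £2138 — that is the price the winner pays.
Dev's payoff = value − price = £2039 − £2138 = −£99.

−£99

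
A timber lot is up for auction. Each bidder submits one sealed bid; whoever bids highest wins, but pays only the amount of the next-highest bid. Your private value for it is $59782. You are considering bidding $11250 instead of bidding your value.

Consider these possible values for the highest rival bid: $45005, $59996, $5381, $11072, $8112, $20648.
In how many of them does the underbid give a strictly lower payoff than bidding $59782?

The deviation hurts exactly when the highest competing bid lies strictly between $11250 and $59782 — underbidding then forfeits a profitable win.
$45005: inside the interval → strictly worse (loss $14777).
$59996: above both → same outcome either way.
$5381: below both → same outcome either way.
$11072: below both → same outcome either way.
$8112: below both → same outcome either way.
$20648: inside the interval → strictly worse (loss $39134).
Count: 2.

2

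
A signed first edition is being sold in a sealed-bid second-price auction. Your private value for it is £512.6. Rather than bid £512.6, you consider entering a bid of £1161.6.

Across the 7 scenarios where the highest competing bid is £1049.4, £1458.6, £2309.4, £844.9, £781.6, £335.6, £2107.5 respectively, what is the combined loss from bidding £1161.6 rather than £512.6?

The deviation costs you only when the competing bid falls strictly between £512.6 and £1161.6; elsewhere both bids give the same outcome.
£1049.4: truthful payoff £0, deviation payoff −£536.8 → loss £536.8.
£1458.6: outcomes coincide → loss £0.
£2309.4: outcomes coincide → loss £0.
£844.9: truthful payoff £0, deviation payoff −£332.3 → loss £332.3.
£781.6: truthful payoff £0, deviation payoff −£269 → loss £269.
£335.6: outcomes coincide → loss £0.
£2107.5: outcomes coincide → loss £0.
Total loss = £536.8 + £332.3 + £269 = £1138.1.
In a second-price auction your bid sets only whether you win, not what you pay, so bidding your true value is weakly dominant.

£1138.1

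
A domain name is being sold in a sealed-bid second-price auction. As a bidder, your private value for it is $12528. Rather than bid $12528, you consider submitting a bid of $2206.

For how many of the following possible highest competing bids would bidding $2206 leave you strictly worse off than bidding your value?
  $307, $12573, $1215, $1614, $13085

0

The deviation hurts exactly when the highest competing bid lies strictly between $2206 and $12528 — underbidding then forfeits a profitable win.
$307: below both → same outcome either way.
$12573: above both → same outcome either way.
$1215: below both → same outcome either way.
$1614: below both → same outcome either way.
$13085: above both → same outcome either way.
Count: 0.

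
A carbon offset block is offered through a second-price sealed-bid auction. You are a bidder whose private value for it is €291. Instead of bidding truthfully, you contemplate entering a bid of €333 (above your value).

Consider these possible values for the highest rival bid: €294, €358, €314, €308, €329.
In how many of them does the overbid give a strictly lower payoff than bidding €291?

4

The deviation hurts exactly when the highest competing bid lies strictly between €291 and €333 — overbidding then wins at a price above your value.
€294: inside the interval → strictly worse (loss €3).
€358: above both → same outcome either way.
€314: inside the interval → strictly worse (loss €23).
€308: inside the interval → strictly worse (loss €17).
€329: inside the interval → strictly worse (loss €38).
Count: 4.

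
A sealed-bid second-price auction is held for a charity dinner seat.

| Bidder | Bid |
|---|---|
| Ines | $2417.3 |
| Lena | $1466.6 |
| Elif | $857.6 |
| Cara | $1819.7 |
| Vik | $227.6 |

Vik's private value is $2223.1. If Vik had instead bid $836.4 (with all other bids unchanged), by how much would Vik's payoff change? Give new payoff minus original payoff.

$0

The highest bid among the other bidders is $2417.3; Vik's bid doesn't change that.
Original bid $227.6: Vik is not highest (top rival bid is $2417.3); payoff $0.
Alternative bid $836.4: Vik is not highest (top rival bid is $2417.3); payoff $0.
Change in payoff = $0 − ($0) = $0.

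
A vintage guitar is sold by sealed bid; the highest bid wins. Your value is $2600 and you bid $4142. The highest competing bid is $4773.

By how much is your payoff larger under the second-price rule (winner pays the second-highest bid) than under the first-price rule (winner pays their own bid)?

Your bid $4142 is below $4773, so you lose under either rule.
Payoff is $0 in both cases; difference = $0.

$0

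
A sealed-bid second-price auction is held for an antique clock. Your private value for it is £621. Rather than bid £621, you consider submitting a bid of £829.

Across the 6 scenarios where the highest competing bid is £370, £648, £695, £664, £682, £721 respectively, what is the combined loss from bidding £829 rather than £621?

The deviation costs you only when the competing bid falls strictly between £621 and £829; elsewhere both bids give the same outcome.
£370: outcomes coincide → loss £0.
£648: truthful payoff £0, deviation payoff −£27 → loss £27.
£695: truthful payoff £0, deviation payoff −£74 → loss £74.
£664: truthful payoff £0, deviation payoff −£43 → loss £43.
£682: truthful payoff £0, deviation payoff −£61 → loss £61.
£721: truthful payoff £0, deviation payoff −£100 → loss £100.
Total loss = £27 + £74 + £43 + £61 + £100 = £305.
Truthful bidding weakly dominates here: raising your bid can only win items priced above your value, and lowering it can only forfeit items priced below.

£305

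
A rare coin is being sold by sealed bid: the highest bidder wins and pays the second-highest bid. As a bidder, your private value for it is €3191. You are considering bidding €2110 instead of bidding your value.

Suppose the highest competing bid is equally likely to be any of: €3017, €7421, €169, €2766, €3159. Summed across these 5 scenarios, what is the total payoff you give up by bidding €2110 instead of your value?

The deviation costs you only when the competing bid falls strictly between €2110 and €3191; elsewhere both bids give the same outcome.
€3017: truthful payoff €174, deviation payoff €0 → loss €174.
€7421: outcomes coincide → loss €0.
€169: outcomes coincide → loss €0.
€2766: truthful payoff €425, deviation payoff €0 → loss €425.
€3159: truthful payoff €32, deviation payoff €0 → loss €32.
Total loss = €174 + €425 + €32 = €631.

€631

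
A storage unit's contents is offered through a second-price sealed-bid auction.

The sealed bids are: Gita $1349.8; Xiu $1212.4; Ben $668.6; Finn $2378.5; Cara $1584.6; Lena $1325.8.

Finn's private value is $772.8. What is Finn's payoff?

Highest bid: Finn at $2378.5, so Finn wins.
Second-highest bid: Cara at $1584.6 — that is the price the winner pays.
Finn's payoff = value − price = $772.8 − $1584.6 = −$811.8.

−$811.8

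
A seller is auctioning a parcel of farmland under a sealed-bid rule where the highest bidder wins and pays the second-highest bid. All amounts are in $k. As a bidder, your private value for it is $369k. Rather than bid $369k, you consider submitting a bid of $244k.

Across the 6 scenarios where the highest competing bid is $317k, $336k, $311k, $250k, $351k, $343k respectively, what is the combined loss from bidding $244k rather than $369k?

$306k

The deviation costs you only when the competing bid falls strictly between $244k and $369k; elsewhere both bids give the same outcome.
$317k: truthful payoff $52k, deviation payoff $0k → loss $52k.
$336k: truthful payoff $33k, deviation payoff $0k → loss $33k.
$311k: truthful payoff $58k, deviation payoff $0k → loss $58k.
$250k: truthful payoff $119k, deviation payoff $0k → loss $119k.
$351k: truthful payoff $18k, deviation payoff $0k → loss $18k.
$343k: truthful payoff $26k, deviation payoff $0k → loss $26k.
Total loss = $52k + $33k + $58k + $119k + $18k + $26k = $306k.
In a second-price auction your bid sets only whether you win, not what you pay, so bidding your true value is weakly dominant.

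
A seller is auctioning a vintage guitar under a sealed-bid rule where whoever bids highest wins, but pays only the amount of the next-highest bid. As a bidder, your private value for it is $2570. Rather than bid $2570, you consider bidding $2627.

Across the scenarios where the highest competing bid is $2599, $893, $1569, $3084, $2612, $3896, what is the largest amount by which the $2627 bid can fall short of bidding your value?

$2599: truthful gives $0, deviation gives −$29 → loss $29.
$893: same outcome either way → loss $0.
$1569: same outcome either way → loss $0.
$3084: same outcome either way → loss $0.
$2612: truthful gives $0, deviation gives −$42 → loss $42.
$3896: same outcome either way → loss $0.
Maximum loss: $42.

$42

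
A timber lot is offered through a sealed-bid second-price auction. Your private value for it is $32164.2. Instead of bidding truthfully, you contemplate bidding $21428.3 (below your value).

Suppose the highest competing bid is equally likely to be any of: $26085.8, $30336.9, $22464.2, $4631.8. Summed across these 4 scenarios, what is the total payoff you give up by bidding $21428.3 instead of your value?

The deviation costs you only when the competing bid falls strictly between $21428.3 and $32164.2; elsewhere both bids give the same outcome.
$26085.8: truthful payoff $6078.4, deviation payoff $0 → loss $6078.4.
$30336.9: truthful payoff $1827.3, deviation payoff $0 → loss $1827.3.
$22464.2: truthful payoff $9700, deviation payoff $0 → loss $9700.
$4631.8: outcomes coincide → loss $0.
Total loss = $6078.4 + $1827.3 + $9700 = $17605.7.

$17605.7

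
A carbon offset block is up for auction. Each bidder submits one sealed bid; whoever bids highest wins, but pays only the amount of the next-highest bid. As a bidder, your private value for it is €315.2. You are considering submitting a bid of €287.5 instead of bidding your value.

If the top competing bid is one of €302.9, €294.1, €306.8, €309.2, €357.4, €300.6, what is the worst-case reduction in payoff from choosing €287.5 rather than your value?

€302.9: truthful gives €12.3, deviation gives €0 → loss €12.3.
€294.1: truthful gives €21.1, deviation gives €0 → loss €21.1.
€306.8: truthful gives €8.4, deviation gives €0 → loss €8.4.
€309.2: truthful gives €6, deviation gives €0 → loss €6.
€357.4: same outcome either way → loss €0.
€300.6: truthful gives €14.6, deviation gives €0 → loss €14.6.
Maximum loss: €21.1.

€21.1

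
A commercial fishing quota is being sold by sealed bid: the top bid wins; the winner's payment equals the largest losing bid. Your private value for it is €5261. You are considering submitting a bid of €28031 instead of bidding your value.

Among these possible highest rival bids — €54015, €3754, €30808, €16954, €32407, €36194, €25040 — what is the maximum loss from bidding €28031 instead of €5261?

€19779

€54015: same outcome either way → loss €0.
€3754: same outcome either way → loss €0.
€30808: same outcome either way → loss €0.
€16954: truthful gives €0, deviation gives −€11693 → loss €11693.
€32407: same outcome either way → loss €0.
€36194: same outcome either way → loss €0.
€25040: truthful gives €0, deviation gives −€19779 → loss €19779.
Maximum loss: €19779.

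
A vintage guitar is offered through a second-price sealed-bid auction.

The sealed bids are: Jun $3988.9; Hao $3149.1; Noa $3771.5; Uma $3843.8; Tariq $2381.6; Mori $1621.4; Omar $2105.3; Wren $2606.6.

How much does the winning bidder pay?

$3843.8

Highest bid: Jun at $3988.9, so Jun wins.
Second-highest bid: Uma at $3843.8 — that is the price the winner pays.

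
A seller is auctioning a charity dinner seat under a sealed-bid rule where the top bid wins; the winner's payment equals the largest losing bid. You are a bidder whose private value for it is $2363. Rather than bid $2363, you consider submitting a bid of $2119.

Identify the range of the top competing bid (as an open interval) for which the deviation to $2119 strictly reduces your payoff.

If the competing bid is below $2119, both bids win at the same price — no difference.
If it is above $2363, both bids lose — no difference.
If it lies strictly between $2119 and $2363, bidding your value wins at a price below your value (positive payoff) while bidding $2119 loses (payoff 0).
So the deviation strictly hurts on the open interval ($2119, $2363).
Truthful bidding weakly dominates here: raising your bid can only win items priced above your value, and lowering it can only forfeit items priced below.

($2119, $2363)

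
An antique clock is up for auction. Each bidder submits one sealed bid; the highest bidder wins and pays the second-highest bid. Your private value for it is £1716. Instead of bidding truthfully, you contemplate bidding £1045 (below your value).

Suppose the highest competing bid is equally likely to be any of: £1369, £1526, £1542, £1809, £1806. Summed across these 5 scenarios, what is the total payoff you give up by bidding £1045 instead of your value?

The deviation costs you only when the competing bid falls strictly between £1045 and £1716; elsewhere both bids give the same outcome.
£1369: truthful payoff £347, deviation payoff £0 → loss £347.
£1526: truthful payoff £190, deviation payoff £0 → loss £190.
£1542: truthful payoff £174, deviation payoff £0 → loss £174.
£1809: outcomes coincide → loss £0.
£1806: outcomes coincide → loss £0.
Total loss = £347 + £190 + £174 = £711.

£711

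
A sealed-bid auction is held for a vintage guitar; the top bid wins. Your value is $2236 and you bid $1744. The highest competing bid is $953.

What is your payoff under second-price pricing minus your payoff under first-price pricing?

You have the highest bid, so you win under either rule.
Second-price: pay $953 → payoff $1283.
First-price: pay your own bid $1744 → payoff $492.
Difference = $1283 − ($492) = $791.

$791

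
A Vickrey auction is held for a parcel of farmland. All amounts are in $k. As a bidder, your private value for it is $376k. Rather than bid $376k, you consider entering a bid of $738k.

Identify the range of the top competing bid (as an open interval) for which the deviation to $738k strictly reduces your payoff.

($376k, $738k)

If the competing bid is below $376k, both bids win at the same price — no difference.
If it is above $738k, both bids lose — no difference.
If it lies strictly between $376k and $738k, bidding your value loses (payoff 0) while bidding $738k wins at a price above your value (payoff negative).
So the deviation strictly hurts on the open interval ($376k, $738k).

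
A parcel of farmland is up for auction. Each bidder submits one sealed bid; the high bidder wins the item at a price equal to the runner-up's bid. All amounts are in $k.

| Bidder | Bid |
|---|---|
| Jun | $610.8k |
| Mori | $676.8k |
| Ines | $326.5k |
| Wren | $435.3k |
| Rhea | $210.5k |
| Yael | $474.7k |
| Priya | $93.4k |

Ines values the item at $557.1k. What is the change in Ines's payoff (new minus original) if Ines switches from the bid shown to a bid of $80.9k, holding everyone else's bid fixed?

The highest bid among the other bidders is $676.8k; Ines's bid doesn't change that.
Original bid $326.5k: Ines is not highest (top rival bid is $676.8k); payoff $0k.
Alternative bid $80.9k: Ines is not highest (top rival bid is $676.8k); payoff $0k.
Change in payoff = $0k − ($0k) = $0k.

$0k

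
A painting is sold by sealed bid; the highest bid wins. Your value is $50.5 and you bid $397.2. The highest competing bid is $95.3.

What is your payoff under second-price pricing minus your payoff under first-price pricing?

You have the highest bid, so you win under either rule.
Second-price: pay $95.3 → payoff −$44.8.
First-price: pay your own bid $397.2 → payoff −$346.7.
Difference = −$44.8 − (−$346.7) = $301.9.

$301.9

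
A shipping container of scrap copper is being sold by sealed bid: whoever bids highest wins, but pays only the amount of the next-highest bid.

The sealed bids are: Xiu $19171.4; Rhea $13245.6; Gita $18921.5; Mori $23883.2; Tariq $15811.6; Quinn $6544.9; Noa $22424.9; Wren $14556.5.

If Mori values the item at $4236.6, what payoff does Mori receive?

−$18188.3

Highest bid: Mori at $23883.2, so Mori wins.
Second-highest bid: Noa at $22424.9 — that is the price the winner pays.
Mori's payoff = value − price = $4236.6 − $22424.9 = −$18188.3.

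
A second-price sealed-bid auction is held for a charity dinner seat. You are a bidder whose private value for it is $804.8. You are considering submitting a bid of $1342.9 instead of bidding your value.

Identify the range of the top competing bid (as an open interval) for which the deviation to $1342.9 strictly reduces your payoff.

If the competing bid is below $804.8, both bids win at the same price — no difference.
If it is above $1342.9, both bids lose — no difference.
If it lies strictly between $804.8 and $1342.9, bidding your value loses (payoff 0) while bidding $1342.9 wins at a price above your value (payoff negative).
So the deviation strictly hurts on the open interval ($804.8, $1342.9).
Truthful bidding weakly dominates here: raising your bid can only win items priced above your value, and lowering it can only forfeit items priced below.

($804.8, $1342.9)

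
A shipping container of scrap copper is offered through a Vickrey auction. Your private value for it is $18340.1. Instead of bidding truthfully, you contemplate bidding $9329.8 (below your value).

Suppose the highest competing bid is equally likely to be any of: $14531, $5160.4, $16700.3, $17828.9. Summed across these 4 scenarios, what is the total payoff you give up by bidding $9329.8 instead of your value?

The deviation costs you only when the competing bid falls strictly between $9329.8 and $18340.1; elsewhere both bids give the same outcome.
$14531: truthful payoff $3809.1, deviation payoff $0 → loss $3809.1.
$5160.4: outcomes coincide → loss $0.
$16700.3: truthful payoff $1639.8, deviation payoff $0 → loss $1639.8.
$17828.9: truthful payoff $511.2, deviation payoff $0 → loss $511.2.
Total loss = $3809.1 + $1639.8 + $511.2 = $5960.1.
Because the price is fixed by the runner-up's bid, deviating from your value can only change a good outcome into a bad one — never the reverse.

$5960.1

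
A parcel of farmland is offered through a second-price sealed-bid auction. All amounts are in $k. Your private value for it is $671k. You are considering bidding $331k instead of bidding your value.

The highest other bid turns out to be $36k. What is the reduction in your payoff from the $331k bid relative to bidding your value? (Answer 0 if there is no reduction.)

$0k

Bidding your value $671k: you win (since $671k > $36k) and pay $36k. Payoff $635k.
Bidding $331k: you win and pay $36k. Payoff $671k − $36k = $635k.
Difference = $635k − $635k = $0k; both bids lead to the same outcome because the competing bid is below both your value and your alternative bid.
In a second-price auction your bid sets only whether you win, not what you pay, so bidding your true value is weakly dominant.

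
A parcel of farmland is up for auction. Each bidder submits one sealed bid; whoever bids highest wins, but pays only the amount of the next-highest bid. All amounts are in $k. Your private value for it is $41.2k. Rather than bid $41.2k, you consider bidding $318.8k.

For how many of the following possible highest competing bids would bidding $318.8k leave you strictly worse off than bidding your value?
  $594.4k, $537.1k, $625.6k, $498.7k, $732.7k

The deviation hurts exactly when the highest competing bid lies strictly between $41.2k and $318.8k — overbidding then wins at a price above your value.
$594.4k: above both → same outcome either way.
$537.1k: above both → same outcome either way.
$625.6k: above both → same outcome either way.
$498.7k: above both → same outcome either way.
$732.7k: above both → same outcome either way.
Count: 0.

0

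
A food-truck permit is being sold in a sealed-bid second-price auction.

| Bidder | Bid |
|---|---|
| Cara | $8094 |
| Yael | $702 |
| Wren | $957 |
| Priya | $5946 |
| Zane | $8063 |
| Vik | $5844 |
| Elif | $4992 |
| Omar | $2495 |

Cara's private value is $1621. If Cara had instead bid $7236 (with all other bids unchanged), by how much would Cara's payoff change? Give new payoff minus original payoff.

$6442

The highest bid among the other bidders is $8063; Cara's bid doesn't change that.
Original bid $8094: Cara is highest, pays the top rival bid $8063; payoff $1621 − $8063 = −$6442.
Alternative bid $7236: Cara is not highest (top rival bid is $8063); payoff $0.
Change in payoff = $0 − (−$6442) = $6442.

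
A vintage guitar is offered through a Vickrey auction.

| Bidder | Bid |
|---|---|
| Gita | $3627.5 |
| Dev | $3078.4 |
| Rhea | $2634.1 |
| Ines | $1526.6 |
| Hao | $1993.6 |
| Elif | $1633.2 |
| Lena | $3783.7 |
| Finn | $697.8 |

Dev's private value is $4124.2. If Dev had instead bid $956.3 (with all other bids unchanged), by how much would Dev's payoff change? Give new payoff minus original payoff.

$0

The highest bid among the other bidders is $3783.7; Dev's bid doesn't change that.
Original bid $3078.4: Dev is not highest (top rival bid is $3783.7); payoff $0.
Alternative bid $956.3: Dev is not highest (top rival bid is $3783.7); payoff $0.
Change in payoff = $0 − ($0) = $0.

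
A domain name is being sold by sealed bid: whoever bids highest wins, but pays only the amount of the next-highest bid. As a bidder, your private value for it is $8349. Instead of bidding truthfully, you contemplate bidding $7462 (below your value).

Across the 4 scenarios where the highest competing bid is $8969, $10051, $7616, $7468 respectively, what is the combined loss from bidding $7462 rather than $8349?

$1614

The deviation costs you only when the competing bid falls strictly between $7462 and $8349; elsewhere both bids give the same outcome.
$8969: outcomes coincide → loss $0.
$10051: outcomes coincide → loss $0.
$7616: truthful payoff $733, deviation payoff $0 → loss $733.
$7468: truthful payoff $881, deviation payoff $0 → loss $881.
Total loss = $733 + $881 = $1614.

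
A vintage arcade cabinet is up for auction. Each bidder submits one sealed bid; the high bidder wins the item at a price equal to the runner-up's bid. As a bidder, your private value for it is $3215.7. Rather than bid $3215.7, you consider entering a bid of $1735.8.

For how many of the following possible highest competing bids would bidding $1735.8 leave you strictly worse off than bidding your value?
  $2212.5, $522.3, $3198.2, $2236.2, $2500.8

4

The deviation hurts exactly when the highest competing bid lies strictly between $1735.8 and $3215.7 — underbidding then forfeits a profitable win.
$2212.5: inside the interval → strictly worse (loss $1003.2).
$522.3: below both → same outcome either way.
$3198.2: inside the interval → strictly worse (loss $17.5).
$2236.2: inside the interval → strictly worse (loss $979.5).
$2500.8: inside the interval → strictly worse (loss $714.9).
Count: 4.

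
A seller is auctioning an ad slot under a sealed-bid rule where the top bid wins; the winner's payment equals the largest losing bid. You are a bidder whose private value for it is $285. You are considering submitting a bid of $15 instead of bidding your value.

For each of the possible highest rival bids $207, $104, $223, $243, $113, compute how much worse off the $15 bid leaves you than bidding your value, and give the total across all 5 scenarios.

$535

The deviation costs you only when the competing bid falls strictly between $15 and $285; elsewhere both bids give the same outcome.
$207: truthful payoff $78, deviation payoff $0 → loss $78.
$104: truthful payoff $181, deviation payoff $0 → loss $181.
$223: truthful payoff $62, deviation payoff $0 → loss $62.
$243: truthful payoff $42, deviation payoff $0 → loss $42.
$113: truthful payoff $172, deviation payoff $0 → loss $172.
Total loss = $78 + $181 + $62 + $42 + $172 = $535.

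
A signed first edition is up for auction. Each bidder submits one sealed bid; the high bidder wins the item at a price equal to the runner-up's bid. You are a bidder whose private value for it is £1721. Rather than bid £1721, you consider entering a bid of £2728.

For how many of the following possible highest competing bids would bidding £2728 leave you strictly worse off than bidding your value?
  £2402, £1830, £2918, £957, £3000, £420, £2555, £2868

3

The deviation hurts exactly when the highest competing bid lies strictly between £1721 and £2728 — overbidding then wins at a price above your value.
£2402: inside the interval → strictly worse (loss £681).
£1830: inside the interval → strictly worse (loss £109).
£2918: above both → same outcome either way.
£957: below both → same outcome either way.
£3000: above both → same outcome either way.
£420: below both → same outcome either way.
£2555: inside the interval → strictly worse (loss £834).
£2868: above both → same outcome either way.
Count: 3.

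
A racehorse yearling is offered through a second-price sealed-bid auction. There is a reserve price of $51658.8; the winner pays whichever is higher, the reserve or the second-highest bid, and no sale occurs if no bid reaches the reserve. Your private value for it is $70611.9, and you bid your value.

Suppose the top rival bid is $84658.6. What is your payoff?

$0

Your bid $70611.9 is below the highest competing bid $84658.6, so you lose. Payoff $0.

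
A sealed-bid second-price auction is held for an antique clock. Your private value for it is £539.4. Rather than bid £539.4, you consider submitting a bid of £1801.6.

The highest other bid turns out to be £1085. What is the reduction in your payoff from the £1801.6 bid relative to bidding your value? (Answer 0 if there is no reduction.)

£545.6

Bidding your value £539.4: you lose (since £539.4 < £1085). Payoff £0.
Bidding £1801.6: you win and pay £1085. Payoff £539.4 − £1085 = −£545.6.
The competing bid £1085 lies between your value and your inflated bid, so overbidding wins an item priced above your value.
Loss from deviating = £0 − (−£545.6) = £545.6.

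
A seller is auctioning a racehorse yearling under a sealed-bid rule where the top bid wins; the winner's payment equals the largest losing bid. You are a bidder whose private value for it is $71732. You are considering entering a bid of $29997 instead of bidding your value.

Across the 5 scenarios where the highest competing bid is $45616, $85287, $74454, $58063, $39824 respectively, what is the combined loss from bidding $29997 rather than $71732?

$71693

The deviation costs you only when the competing bid falls strictly between $29997 and $71732; elsewhere both bids give the same outcome.
$45616: truthful payoff $26116, deviation payoff $0 → loss $26116.
$85287: outcomes coincide → loss $0.
$74454: outcomes coincide → loss $0.
$58063: truthful payoff $13669, deviation payoff $0 → loss $13669.
$39824: truthful payoff $31908, deviation payoff $0 → loss $31908.
Total loss = $26116 + $13669 + $31908 = $71693.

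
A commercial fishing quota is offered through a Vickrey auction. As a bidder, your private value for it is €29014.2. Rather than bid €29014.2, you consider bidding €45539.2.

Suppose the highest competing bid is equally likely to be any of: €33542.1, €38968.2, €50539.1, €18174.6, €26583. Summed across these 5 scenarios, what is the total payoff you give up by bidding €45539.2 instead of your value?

€14481.9

The deviation costs you only when the competing bid falls strictly between €29014.2 and €45539.2; elsewhere both bids give the same outcome.
€33542.1: truthful payoff €0, deviation payoff −€4527.9 → loss €4527.9.
€38968.2: truthful payoff €0, deviation payoff −€9954 → loss €9954.
€50539.1: outcomes coincide → loss €0.
€18174.6: outcomes coincide → loss €0.
€26583: outcomes coincide → loss €0.
Total loss = €4527.9 + €9954 = €14481.9.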